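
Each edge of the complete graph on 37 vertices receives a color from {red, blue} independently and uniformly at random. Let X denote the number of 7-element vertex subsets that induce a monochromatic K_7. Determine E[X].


Let X = Σ_S X_S over the C(37, 7) = 10295472 subsets S of size 7, where X_S = 1 if the K_7 on S is monochromatic.
For a fixed S, the K_7 on S has C(7, 2) = 21 edges. P[all 21 edges red] = (1/2)^21, and likewise for blue, so P[monochromatic] = 2·(1/2)^21 = 2^{1 − 21} = 1/1048576.
By linearity of expectation: E[X] = C(37, 7) · 2^{1 − 21} = 10295472 · 1/1048576 = 643467/65536.
Numerically: E[X] ≈ 9.8185.

E[X] = C(37,7)·2^(1−C(7,2)) = 643467/65536 ≈ 9.8185.


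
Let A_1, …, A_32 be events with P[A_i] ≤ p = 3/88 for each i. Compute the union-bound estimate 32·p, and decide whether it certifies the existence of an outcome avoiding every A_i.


Union bound: P[∪_{i=1}^{32} A_i] ≤ Σ_i P[A_i] ≤ 32·p = 32·(3/88) = 12/11.
Numerically: 12/11 ≈ 1.091.
Is 12/11 < 1? NO.
Since the bound 12/11 is ≥ 1, the union bound is uninformative here; it does NOT by itself certify existence.

32·p = 12/11 ≈ 1.091; existence NOT certified by the union bound.


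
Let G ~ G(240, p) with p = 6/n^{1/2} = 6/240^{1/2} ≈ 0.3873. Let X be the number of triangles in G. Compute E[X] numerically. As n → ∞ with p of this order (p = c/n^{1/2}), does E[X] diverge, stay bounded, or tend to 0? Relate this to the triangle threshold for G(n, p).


Number of potential triangles: C(240, 3) = 2275280.
Each occurs with probability p³ ≈ (0.3873)³ ≈ 5.809475e-02.
By linearity: E[X] = C(240, 3)·p³ ≈ 2275280 · 5.809475e-02 ≈ 132181.8232.
Since α = 1/2 < 1, p = c/n^{1/2} ≫ 1/n is above the triangle threshold p ~ 1/n. Asymptotically E[X] ~ (c³/6)·n^{3(1−α)} = (6³/6)·n^{1.5} → ∞; triangles are abundant w.h.p.

E[X] ≈ 132181.8232; in regime p = Θ(1/n^{1/2}) E[X] diverges (above the triangle threshold p ~ 1/n).


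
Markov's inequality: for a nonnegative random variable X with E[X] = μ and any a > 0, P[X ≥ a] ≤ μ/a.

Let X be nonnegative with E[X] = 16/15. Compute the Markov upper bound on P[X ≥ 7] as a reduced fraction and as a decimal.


μ = E[X] = 16/15, a = 7.
Markov: P[X ≥ 7] ≤ μ/a = (16/15)/7 = 16/105.
Numerically: ≈ 0.152381.
(Since a = 7 > μ = 1.066667, the bound 16/105 is < 1 and informative.)

P[X ≥ 7] ≤ 16/105 ≈ 0.152381.


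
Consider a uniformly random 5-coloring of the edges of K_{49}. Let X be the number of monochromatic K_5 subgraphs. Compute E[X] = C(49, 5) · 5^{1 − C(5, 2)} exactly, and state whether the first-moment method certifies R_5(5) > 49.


E[X] = C(49, 5) · 5^{1 − 10} = 1906884 · 5^{−9} = 1906884/1953125.
As a reduced fraction: E[X] = 1906884/1953125 ≈ 0.976325.
Is E[X] < 1? YES.
Since E[X] < 1, there exists a 5-coloring of K_{49} with no monochromatic K_5; hence R_5(5) > 49.

E[X] = 1906884/1953125 ≈ 0.976325; E[X] < 1, so R_5(5) > 49.


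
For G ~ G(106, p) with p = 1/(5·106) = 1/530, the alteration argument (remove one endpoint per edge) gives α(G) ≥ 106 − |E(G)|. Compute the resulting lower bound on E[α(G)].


E[|E(G)|] = C(106, 2)·p = 5565 · (1/530) = 21/2.
E[α(G)] ≥ n − E[|E(G)|] = 106 − 21/2 = 191/2.
Numerically: ≈ 95.50000.
(This is only a lower bound; the true E[α(G)] may be larger.)

E[α(G)] ≥ 191/2 ≈ 95.50000.


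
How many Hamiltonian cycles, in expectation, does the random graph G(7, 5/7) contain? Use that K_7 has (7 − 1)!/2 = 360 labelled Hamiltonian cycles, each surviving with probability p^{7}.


K_7 has (7 − 1)!/2 = 360 labelled Hamiltonian cycles.
For each such Hamiltonian cycle H, let X_H = 1 if all 7 edges of H are present in G. Then P[X_H = 1] = p^{7} = (5/7)^{7} = 78125/823543.
By linearity: E[X] = Σ_H E[X_H] = 360 · p^{7} = 360 · 78125/823543 = 28125000/823543.
Numerically: E[X] ≈ 34.1512.

E[X] = 360 · (5/7)^{7} = 28125000/823543 ≈ 34.1512.


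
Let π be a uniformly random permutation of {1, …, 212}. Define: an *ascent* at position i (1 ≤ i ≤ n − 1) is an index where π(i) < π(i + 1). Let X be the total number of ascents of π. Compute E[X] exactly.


Write X = Σ X_I over i = 1, …, 211, with X_I the indicator of one ascent.
There are 211 indicators.
For each fixed i, the pair (π(i), π(i+1)) is a uniformly random ordered pair of distinct values from {1, …, 212}; by symmetry P[π(i) < π(i+1)] = 1/2.
By linearity: E[X] = 211 · (1/2) = (212 − 1) · (1/2) = 211/2 ≈ 105.5000.

E[X] = 211/2 = 105.5000.


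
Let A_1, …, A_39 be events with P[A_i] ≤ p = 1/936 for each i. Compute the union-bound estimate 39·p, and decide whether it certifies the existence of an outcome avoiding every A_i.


Union bound: P[∪_{i=1}^{39} A_i] ≤ Σ_i P[A_i] ≤ 39·p = 39·(1/936) = 1/24.
Numerically: 1/24 ≈ 0.04167.
Is 1/24 < 1? YES.
Since P[∪ A_i] ≤ 1/24 < 1, the complement has P[∩ A_i^c] ≥ 1 − 1/24 = 23/24 > 0, so some outcome avoids every A_i.

39·p = 1/24 ≈ 0.04167; existence CERTIFIED by the union bound.


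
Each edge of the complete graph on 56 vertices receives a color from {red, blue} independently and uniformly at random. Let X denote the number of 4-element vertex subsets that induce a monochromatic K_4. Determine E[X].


Let X = Σ_S X_S over the C(56, 4) = 367290 subsets S of size 4, where X_S = 1 if the K_4 on S is monochromatic.
For a fixed S, the K_4 on S has C(4, 2) = 6 edges. P[all 6 edges red] = (1/2)^6, and likewise for blue, so P[monochromatic] = 2·(1/2)^6 = 2^{1 − 6} = 1/32.
Summing: E[X] = C(56, 4) · 2^{1 − 6} = 367290 · 1/32 = 183645/16.
Numerically: E[X] ≈ 11477.8125.

E[X] = C(56,4)·2^(1−C(4,2)) = 183645/16 ≈ 11477.8125.


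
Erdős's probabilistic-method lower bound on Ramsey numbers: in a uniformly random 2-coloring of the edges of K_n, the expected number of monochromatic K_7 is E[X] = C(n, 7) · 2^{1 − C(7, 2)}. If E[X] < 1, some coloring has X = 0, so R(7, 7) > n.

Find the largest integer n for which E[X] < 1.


We need C(n, 7) · 2^{1 − 21} < 1, i.e. C(n, 7) < 2^{21 − 1} = 1048576.
Check values of n near the boundary:
  n = 22: C(22, 7) = 170544; 170544 < 1048576? YES
  n = 23: C(23, 7) = 245157; 245157 < 1048576? YES
  n = 24: C(24, 7) = 346104; 346104 < 1048576? YES
  n = 25: C(25, 7) = 480700; 480700 < 1048576? YES
  n = 26: C(26, 7) = 657800; 657800 < 1048576? YES
  n = 27: C(27, 7) = 888030; 888030 < 1048576? YES
  n = 28: C(28, 7) = 1184040; 1184040 < 1048576? NO
  n = 29: C(29, 7) = 1560780; 1560780 < 1048576? NO
  n = 30: C(30, 7) = 2035800; 2035800 < 1048576? NO
The largest n with C(n, 7) < 1048576 is n = 27 (where E[X] = 444015/524288 ≈ 0.8468914). Hence R(7, 7) > 27, i.e. R(7, 7) ≥ 28.

Largest n = 27; hence R(7, 7) > 27.


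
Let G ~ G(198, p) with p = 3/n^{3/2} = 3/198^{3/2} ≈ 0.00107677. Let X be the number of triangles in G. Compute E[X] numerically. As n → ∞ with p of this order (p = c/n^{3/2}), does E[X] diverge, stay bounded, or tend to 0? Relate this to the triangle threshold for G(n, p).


Number of potential triangles: C(198, 3) = 1274196.
Each occurs with probability p³ ≈ (0.00107677)³ ≈ 1.24844786e-09.
By linearity: E[X] = C(198, 3)·p³ ≈ 1274196 · 1.24844786e-09 ≈ 0.001591.
Since α = 3/2 > 1, p = c/n^{3/2} = o(1/n) is below the triangle threshold p ~ 1/n. Asymptotically E[X] ~ (c³/6)·n^{3(1−α)} = (3³/6)·n^{-1.5} → 0, so by Markov's inequality G has no triangles w.h.p.

E[X] ≈ 0.001591; in regime p = Θ(1/n^{3/2}) E[X] tends to 0 (below the triangle threshold p ~ 1/n).


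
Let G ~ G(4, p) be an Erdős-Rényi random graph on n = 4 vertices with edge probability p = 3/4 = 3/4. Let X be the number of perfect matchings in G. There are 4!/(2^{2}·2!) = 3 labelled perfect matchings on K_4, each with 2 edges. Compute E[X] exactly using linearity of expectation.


K_4 has 4!/(2^{2}·2!) = 3 labelled perfect matchings.
For each such perfect matching H, let X_H = 1 if all 2 edges of H are present in G. Then P[X_H = 1] = p^{2} = (3/4)^{2} = 9/16.
By linearity of expectation: E[X] = Σ_H E[X_H] = 3 · p^{2} = 3 · 9/16 = 27/16.
Numerically: E[X] ≈ 1.688.

E[X] = 3 · (3/4)^{2} = 27/16 ≈ 1.688.


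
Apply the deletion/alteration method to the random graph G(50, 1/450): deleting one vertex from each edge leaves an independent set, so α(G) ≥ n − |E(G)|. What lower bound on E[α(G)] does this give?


E[|E(G)|] = C(50, 2)·p = 1225 · (1/450) = 49/18.
E[α(G)] ≥ n − E[|E(G)|] = 50 − 49/18 = 851/18.
Numerically: ≈ 47.2778.
(This is only a lower bound; the true E[α(G)] may be larger.)

E[α(G)] ≥ 851/18 ≈ 47.2778.


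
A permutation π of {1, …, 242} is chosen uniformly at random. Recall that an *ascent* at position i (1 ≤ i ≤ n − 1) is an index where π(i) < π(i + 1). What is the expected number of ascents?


Write X = Σ X_I over i = 1, …, 241, with X_I the indicator of one ascent.
There are 241 indicators.
For each fixed i, the pair (π(i), π(i+1)) is a uniformly random ordered pair of distinct values from {1, …, 242}; by symmetry P[π(i) < π(i+1)] = 1/2.
By linearity: E[X] = 241 · (1/2) = (242 − 1) · (1/2) = 241/2 ≈ 120.50000.

E[X] = 241/2 = 120.50000.


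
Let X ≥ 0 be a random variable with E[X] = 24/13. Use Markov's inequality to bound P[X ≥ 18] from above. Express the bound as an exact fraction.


μ = E[X] = 24/13, a = 18.
Markov: P[X ≥ 18] ≤ μ/a = (24/13)/18 = 4/39.
Numerically: ≈ 0.1026.
(Since a = 18 > μ = 1.8462, the bound 4/39 is < 1 and informative.)

P[X ≥ 18] ≤ 4/39 ≈ 0.1026.


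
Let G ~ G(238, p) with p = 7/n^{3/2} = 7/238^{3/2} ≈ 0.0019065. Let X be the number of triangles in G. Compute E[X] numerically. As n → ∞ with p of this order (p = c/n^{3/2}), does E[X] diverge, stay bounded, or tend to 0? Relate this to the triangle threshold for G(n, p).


Number of potential triangles: C(238, 3) = 2218636.
Each occurs with probability p³ ≈ (0.0019065)³ ≈ 6.9294348e-09.
By linearity: E[X] = C(238, 3)·p³ ≈ 2218636 · 6.9294348e-09 ≈ 0.01537.
Since α = 3/2 > 1, p = c/n^{3/2} = o(1/n) is below the triangle threshold p ~ 1/n. Asymptotically E[X] ~ (c³/6)·n^{3(1−α)} = (7³/6)·n^{-1.5} → 0, so by Markov's inequality G has no triangles w.h.p.

E[X] ≈ 0.01537; in regime p = Θ(1/n^{3/2}) E[X] tends to 0 (below the triangle threshold p ~ 1/n).


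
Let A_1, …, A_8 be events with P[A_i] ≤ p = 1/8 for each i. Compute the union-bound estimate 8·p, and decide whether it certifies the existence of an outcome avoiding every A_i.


Union bound: P[∪_{i=1}^{8} A_i] ≤ Σ_i P[A_i] ≤ 8·p = 8·(1/8) = 1.
Numerically: 1 ≈ 1.00000.
Is 1 < 1? NO.
Since the bound 1 is ≥ 1, the union bound is uninformative here; it does NOT by itself certify existence.

8·p = 1 ≈ 1.00000; existence NOT certified by the union bound.


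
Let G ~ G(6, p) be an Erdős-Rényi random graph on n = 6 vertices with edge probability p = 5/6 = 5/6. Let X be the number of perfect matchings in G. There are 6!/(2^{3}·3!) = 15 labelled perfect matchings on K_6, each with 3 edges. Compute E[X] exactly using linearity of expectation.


K_6 has 6!/(2^{3}·3!) = 15 labelled perfect matchings.
For each such perfect matching H, let X_H = 1 if all 3 edges of H are present in G. Then P[X_H = 1] = p^{3} = (5/6)^{3} = 125/216.
By linearity of expectation: E[X] = Σ_H E[X_H] = 15 · p^{3} = 15 · 125/216 = 625/72.
Numerically: E[X] ≈ 8.6806.

E[X] = 15 · (5/6)^{3} = 625/72 ≈ 8.6806.


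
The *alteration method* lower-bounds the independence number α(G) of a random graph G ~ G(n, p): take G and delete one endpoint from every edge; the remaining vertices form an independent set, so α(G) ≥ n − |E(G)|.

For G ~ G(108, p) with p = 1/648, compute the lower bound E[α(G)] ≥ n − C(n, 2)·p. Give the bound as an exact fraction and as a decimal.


E[|E(G)|] = C(108, 2)·p = 5778 · (1/648) = 107/12.
E[α(G)] ≥ n − E[|E(G)|] = 108 − 107/12 = 1189/12.
Numerically: ≈ 99.083.
(This is only a lower bound; the true E[α(G)] may be larger.)

E[α(G)] ≥ 1189/12 ≈ 99.083.


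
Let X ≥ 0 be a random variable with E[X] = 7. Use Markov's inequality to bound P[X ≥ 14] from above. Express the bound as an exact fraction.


μ = E[X] = 7, a = 14.
Markov: P[X ≥ 14] ≤ μ/a = (7)/14 = 1/2.
Numerically: ≈ 0.5000.
(Since a = 14 > μ = 7.0000, the bound 1/2 is < 1 and informative.)

P[X ≥ 14] ≤ 1/2 ≈ 0.5000.


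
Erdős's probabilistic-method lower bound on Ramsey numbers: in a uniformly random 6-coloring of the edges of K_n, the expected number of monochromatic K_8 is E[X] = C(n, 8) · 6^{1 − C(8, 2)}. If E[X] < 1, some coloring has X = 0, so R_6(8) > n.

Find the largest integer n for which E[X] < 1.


We need C(n, 8) · 6^{1 − 28} < 1, i.e. C(n, 8) < 6^{28 − 1} = 1023490369077469249536.
Check values of n near the boundary:
  n = 1590: C(1590, 8) = 995397314198933813310; 995397314198933813310 < 1023490369077469249536? YES
  n = 1591: C(1591, 8) = 1000427749141189953870; 1000427749141189953870 < 1023490369077469249536? YES
  n = 1592: C(1592, 8) = 1005480414540892933435; 1005480414540892933435 < 1023490369077469249536? YES
  n = 1593: C(1593, 8) = 1010555394551193970323; 1010555394551193970323 < 1023490369077469249536? YES
  n = 1594: C(1594, 8) = 1015652773590544255167; 1015652773590544255167 < 1023490369077469249536? YES
  n = 1595: C(1595, 8) = 1020772636343363633895; 1020772636343363633895 < 1023490369077469249536? YES
  n = 1596: C(1596, 8) = 1025915067760710553965; 1025915067760710553965 < 1023490369077469249536? NO
The largest n with C(n, 8) < 1023490369077469249536 is n = 1595 (where E[X] = 113419181815929292655/113721152119718805504 ≈ 0.99734). Hence R_6(8) > 1595, i.e. R_6(8) ≥ 1596.

Largest n = 1595; hence R_6(8) > 1595.


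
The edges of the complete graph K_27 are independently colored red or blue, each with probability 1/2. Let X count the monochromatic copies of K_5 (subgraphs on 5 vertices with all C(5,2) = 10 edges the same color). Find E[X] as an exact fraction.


Let X = Σ_S X_S over the C(27, 5) = 80730 subsets S of size 5, where X_S = 1 if the K_5 on S is monochromatic.
For a fixed S, the K_5 on S has C(5, 2) = 10 edges. P[all 10 edges red] = (1/2)^10, and likewise for blue, so P[monochromatic] = 2·(1/2)^10 = 2^{1 − 10} = 1/512.
By linearity of expectation: E[X] = C(27, 5) · 2^{1 − 10} = 80730 · 1/512 = 40365/256.
Numerically: E[X] ≈ 157.67578.

E[X] = C(27,5)·2^(1−C(5,2)) = 40365/256 ≈ 157.67578.


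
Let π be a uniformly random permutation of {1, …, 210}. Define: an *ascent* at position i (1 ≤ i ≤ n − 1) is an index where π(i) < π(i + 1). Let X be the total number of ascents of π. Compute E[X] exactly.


Write X = Σ X_I over i = 1, …, 209, with X_I the indicator of one ascent.
There are 209 indicators.
For each fixed i, the pair (π(i), π(i+1)) is a uniformly random ordered pair of distinct values from {1, …, 210}; by symmetry P[π(i) < π(i+1)] = 1/2.
By linearity: E[X] = 209 · (1/2) = (210 − 1) · (1/2) = 209/2 ≈ 104.5000.

E[X] = 209/2 = 104.5000.


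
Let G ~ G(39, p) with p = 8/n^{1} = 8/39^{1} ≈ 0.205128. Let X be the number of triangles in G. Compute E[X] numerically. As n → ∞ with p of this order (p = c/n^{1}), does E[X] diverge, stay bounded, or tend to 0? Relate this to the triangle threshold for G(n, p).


Number of potential triangles: C(39, 3) = 9139.
Each occurs with probability p³ ≈ (0.205128)³ ≈ 8.63129857e-03.
By linearity: E[X] = C(39, 3)·p³ ≈ 9139 · 8.63129857e-03 ≈ 78.881438.
Here α = 1, so p = 8/n is exactly at the triangle threshold p ~ 1/n. Asymptotically E[X] → c³/6 = 8³/6 = 256/3 ≈ 85.333333, a bounded constant. In this regime the triangle count is asymptotically Poisson(c³/6).

E[X] ≈ 78.881438; in regime p = Θ(1/n^{1}) E[X] stays bounded (at the triangle threshold p ~ 1/n).


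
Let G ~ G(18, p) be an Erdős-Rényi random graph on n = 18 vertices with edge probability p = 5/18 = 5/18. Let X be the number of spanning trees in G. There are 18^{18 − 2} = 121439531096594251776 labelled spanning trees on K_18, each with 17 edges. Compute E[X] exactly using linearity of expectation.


K_18 has 18^{18 − 2} = 121439531096594251776 labelled spanning trees.
For each such spanning tree H, let X_H = 1 if all 17 edges of H are present in G. Then P[X_H = 1] = p^{17} = (5/18)^{17} = 762939453125/2185911559738696531968.
By linearity of expectation: E[X] = Σ_H E[X_H] = 121439531096594251776 · p^{17} = 121439531096594251776 · 762939453125/2185911559738696531968 = 762939453125/18.
Numerically: E[X] ≈ 4.23855e+10.

E[X] = 121439531096594251776 · (5/18)^{17} = 762939453125/18 ≈ 4.23855e+10.


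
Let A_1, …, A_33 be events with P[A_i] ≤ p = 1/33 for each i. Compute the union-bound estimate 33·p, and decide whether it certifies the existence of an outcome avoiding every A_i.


Union bound: P[∪_{i=1}^{33} A_i] ≤ Σ_i P[A_i] ≤ 33·p = 33·(1/33) = 1.
Numerically: 1 ≈ 1.000.
Is 1 < 1? NO.
Since the bound 1 is ≥ 1, the union bound is uninformative here; it does NOT by itself certify existence.

33·p = 1 ≈ 1.000; existence NOT certified by the union bound.


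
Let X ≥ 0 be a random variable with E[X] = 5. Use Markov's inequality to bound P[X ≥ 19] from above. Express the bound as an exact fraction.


μ = E[X] = 5, a = 19.
Markov: P[X ≥ 19] ≤ μ/a = (5)/19 = 5/19.
Numerically: ≈ 0.263.
(Since a = 19 > μ = 5.000, the bound 5/19 is < 1 and informative.)

P[X ≥ 19] ≤ 5/19 ≈ 0.263.


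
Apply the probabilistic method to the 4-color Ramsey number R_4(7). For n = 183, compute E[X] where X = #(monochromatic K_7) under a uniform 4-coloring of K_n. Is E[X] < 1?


E[X] = C(183, 7) · 4^{1 − 21} = 1214197462413 · 4^{−20} = 1214197462413/1099511627776.
As a reduced fraction: E[X] = 1214197462413/1099511627776 ≈ 1.104.
Is E[X] < 1? NO.
Since E[X] ≥ 1, the first-moment bound is inconclusive at n = 183; it does NOT by itself certify R_4(7) > 183.

E[X] = 1214197462413/1099511627776 ≈ 1.104; E[X] ≥ 1; first-moment method inconclusive here.


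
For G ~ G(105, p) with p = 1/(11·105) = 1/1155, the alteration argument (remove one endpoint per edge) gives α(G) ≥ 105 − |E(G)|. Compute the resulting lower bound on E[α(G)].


E[|E(G)|] = C(105, 2)·p = 5460 · (1/1155) = 52/11.
E[α(G)] ≥ n − E[|E(G)|] = 105 − 52/11 = 1103/11.
Numerically: ≈ 100.2727.
(This is only a lower bound; the true E[α(G)] may be larger.)

E[α(G)] ≥ 1103/11 ≈ 100.2727.


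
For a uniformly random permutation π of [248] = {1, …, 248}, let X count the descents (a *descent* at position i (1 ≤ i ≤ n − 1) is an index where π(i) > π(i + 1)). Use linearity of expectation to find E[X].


Write X = Σ X_I over i = 1, …, 247, with X_I the indicator of one descent.
There are 247 indicators.
For each fixed i, the pair (π(i), π(i+1)) is a uniformly random ordered pair of distinct values from {1, …, 248}; by symmetry P[π(i) > π(i+1)] = 1/2.
By linearity: E[X] = 247 · (1/2) = (248 − 1) · (1/2) = 247/2 ≈ 123.500.

E[X] = 247/2 = 123.500.


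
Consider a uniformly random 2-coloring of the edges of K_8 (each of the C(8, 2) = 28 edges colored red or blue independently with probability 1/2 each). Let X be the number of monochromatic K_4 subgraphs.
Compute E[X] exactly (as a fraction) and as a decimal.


Let X = Σ_S X_S over the C(8, 4) = 70 subsets S of size 4, where X_S = 1 if the K_4 on S is monochromatic.
For a fixed S, the K_4 on S has C(4, 2) = 6 edges. P[all 6 edges red] = (1/2)^6, and likewise for blue, so P[monochromatic] = 2·(1/2)^6 = 2^{1 − 6} = 1/32.
By linearity: E[X] = C(8, 4) · 2^{1 − 6} = 70 · 1/32 = 35/16.
Numerically: E[X] ≈ 2.187500.

E[X] = C(8,4)·2^(1−C(4,2)) = 35/16 ≈ 2.187500.


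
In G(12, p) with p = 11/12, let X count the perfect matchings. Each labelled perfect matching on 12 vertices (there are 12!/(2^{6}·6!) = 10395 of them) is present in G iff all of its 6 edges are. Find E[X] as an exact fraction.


K_12 has 12!/(2^{6}·6!) = 10395 labelled perfect matchings.
For each such perfect matching H, let X_H = 1 if all 6 edges of H are present in G. Then P[X_H = 1] = p^{6} = (11/12)^{6} = 1771561/2985984.
Summing the indicators: E[X] = Σ_H E[X_H] = 10395 · p^{6} = 10395 · 1771561/2985984 = 682050985/110592.
Numerically: E[X] ≈ 6167.

E[X] = 10395 · (11/12)^{6} = 682050985/110592 ≈ 6167.


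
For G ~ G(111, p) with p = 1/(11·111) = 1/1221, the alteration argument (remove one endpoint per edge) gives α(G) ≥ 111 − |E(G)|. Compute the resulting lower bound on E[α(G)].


E[|E(G)|] = C(111, 2)·p = 6105 · (1/1221) = 5.
E[α(G)] ≥ n − E[|E(G)|] = 111 − 5 = 106.
Numerically: ≈ 106.00000.
(This is only a lower bound; the true E[α(G)] may be larger.)

E[α(G)] ≥ 106 ≈ 106.00000.


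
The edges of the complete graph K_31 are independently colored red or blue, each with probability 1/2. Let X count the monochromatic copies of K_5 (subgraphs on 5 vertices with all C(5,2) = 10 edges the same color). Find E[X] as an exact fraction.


Let X = Σ_S X_S over the C(31, 5) = 169911 subsets S of size 5, where X_S = 1 if the K_5 on S is monochromatic.
For a fixed S, the K_5 on S has C(5, 2) = 10 edges. P[all 10 edges red] = (1/2)^10, and likewise for blue, so P[monochromatic] = 2·(1/2)^10 = 2^{1 − 10} = 1/512.
Summing: E[X] = C(31, 5) · 2^{1 − 10} = 169911 · 1/512 = 169911/512.
Numerically: E[X] ≈ 331.8574.

E[X] = C(31,5)·2^(1−C(5,2)) = 169911/512 ≈ 331.8574.


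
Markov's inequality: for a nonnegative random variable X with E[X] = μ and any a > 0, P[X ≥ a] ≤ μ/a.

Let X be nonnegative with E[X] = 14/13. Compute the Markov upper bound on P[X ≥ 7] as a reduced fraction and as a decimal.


μ = E[X] = 14/13, a = 7.
Markov: P[X ≥ 7] ≤ μ/a = (14/13)/7 = 2/13.
Numerically: ≈ 0.153846.
(Since a = 7 > μ = 1.076923, the bound 2/13 is < 1 and informative.)

P[X ≥ 7] ≤ 2/13 ≈ 0.153846.


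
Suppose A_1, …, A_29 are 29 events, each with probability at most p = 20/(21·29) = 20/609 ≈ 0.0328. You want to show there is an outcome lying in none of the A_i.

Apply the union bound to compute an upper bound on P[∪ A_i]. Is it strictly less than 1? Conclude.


Union bound: P[∪_{i=1}^{29} A_i] ≤ Σ_i P[A_i] ≤ 29·p = 29·(20/609) = 20/21.
Numerically: 20/21 ≈ 0.9524.
Is 20/21 < 1? YES.
Since P[∪ A_i] ≤ 20/21 < 1, the complement has P[∩ A_i^c] ≥ 1 − 20/21 = 1/21 > 0, so some outcome avoids every A_i.

29·p = 20/21 ≈ 0.9524; existence CERTIFIED by the union bound.


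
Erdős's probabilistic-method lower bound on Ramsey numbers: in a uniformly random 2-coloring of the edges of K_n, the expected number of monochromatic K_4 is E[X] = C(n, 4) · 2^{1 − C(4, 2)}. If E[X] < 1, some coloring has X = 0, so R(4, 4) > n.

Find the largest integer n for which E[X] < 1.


We need C(n, 4) · 2^{1 − 6} < 1, i.e. C(n, 4) < 2^{6 − 1} = 32.
Check values of n near the boundary:
  n = 4: C(4, 4) = 1; 1 < 32? YES
  n = 5: C(5, 4) = 5; 5 < 32? YES
  n = 6: C(6, 4) = 15; 15 < 32? YES
  n = 7: C(7, 4) = 35; 35 < 32? NO
  n = 8: C(8, 4) = 70; 70 < 32? NO
The largest n with C(n, 4) < 32 is n = 6 (where E[X] = 15/32 ≈ 0.469). Hence R(4, 4) > 6, i.e. R(4, 4) ≥ 7.

Largest n = 6; hence R(4, 4) > 6.


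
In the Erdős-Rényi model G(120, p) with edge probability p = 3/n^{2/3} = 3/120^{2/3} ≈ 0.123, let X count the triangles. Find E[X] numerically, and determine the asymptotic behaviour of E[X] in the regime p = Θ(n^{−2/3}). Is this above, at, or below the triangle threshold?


Number of potential triangles: C(120, 3) = 280840.
Each occurs with probability p³ ≈ (0.123)³ ≈ 1.87500e-03.
By linearity: E[X] = C(120, 3)·p³ ≈ 280840 · 1.87500e-03 ≈ 526.575.
Since α = 2/3 < 1, p = c/n^{2/3} ≫ 1/n is above the triangle threshold p ~ 1/n. Asymptotically E[X] ~ (c³/6)·n^{3(1−α)} = (3³/6)·n^{1} → ∞; triangles are abundant w.h.p.

E[X] ≈ 526.575; in regime p = Θ(1/n^{2/3}) E[X] diverges (above the triangle threshold p ~ 1/n).


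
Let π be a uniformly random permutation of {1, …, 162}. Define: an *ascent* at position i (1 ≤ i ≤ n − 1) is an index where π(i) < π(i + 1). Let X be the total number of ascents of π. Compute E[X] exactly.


Write X = Σ X_I over i = 1, …, 161, with X_I the indicator of one ascent.
There are 161 indicators.
For each fixed i, the pair (π(i), π(i+1)) is a uniformly random ordered pair of distinct values from {1, …, 162}; by symmetry P[π(i) < π(i+1)] = 1/2.
By linearity: E[X] = 161 · (1/2) = (162 − 1) · (1/2) = 161/2 ≈ 80.500.

E[X] = 161/2 = 80.500.


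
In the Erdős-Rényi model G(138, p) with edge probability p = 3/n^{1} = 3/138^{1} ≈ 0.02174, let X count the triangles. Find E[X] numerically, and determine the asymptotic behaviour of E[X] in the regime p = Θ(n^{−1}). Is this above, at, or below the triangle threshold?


Number of potential triangles: C(138, 3) = 428536.
Each occurs with probability p³ ≈ (0.02174)³ ≈ 1.027369e-05.
By linearity: E[X] = C(138, 3)·p³ ≈ 428536 · 1.027369e-05 ≈ 4.4026.
Here α = 1, so p = 3/n is exactly at the triangle threshold p ~ 1/n. Asymptotically E[X] → c³/6 = 3³/6 = 9/2 ≈ 4.5000, a bounded constant. In this regime the triangle count is asymptotically Poisson(c³/6).

E[X] ≈ 4.4026; in regime p = Θ(1/n^{1}) E[X] stays bounded (at the triangle threshold p ~ 1/n).


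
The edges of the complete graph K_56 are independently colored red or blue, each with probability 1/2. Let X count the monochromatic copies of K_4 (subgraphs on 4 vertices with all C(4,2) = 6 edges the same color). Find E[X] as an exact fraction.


Let X = Σ_S X_S over the C(56, 4) = 367290 subsets S of size 4, where X_S = 1 if the K_4 on S is monochromatic.
For a fixed S, the K_4 on S has C(4, 2) = 6 edges. P[all 6 edges red] = (1/2)^6, and likewise for blue, so P[monochromatic] = 2·(1/2)^6 = 2^{1 − 6} = 1/32.
By linearity of expectation: E[X] = C(56, 4) · 2^{1 − 6} = 367290 · 1/32 = 183645/16.
Numerically: E[X] ≈ 11477.812.

E[X] = C(56,4)·2^(1−C(4,2)) = 183645/16 ≈ 11477.812.


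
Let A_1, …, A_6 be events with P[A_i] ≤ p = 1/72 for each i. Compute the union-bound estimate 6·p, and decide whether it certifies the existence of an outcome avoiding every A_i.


Union bound: P[∪_{i=1}^{6} A_i] ≤ Σ_i P[A_i] ≤ 6·p = 6·(1/72) = 1/12.
Numerically: 1/12 ≈ 0.0833333.
Is 1/12 < 1? YES.
Since P[∪ A_i] ≤ 1/12 < 1, the complement has P[∩ A_i^c] ≥ 1 − 1/12 = 11/12 > 0, so some outcome avoids every A_i.

6·p = 1/12 ≈ 0.0833333; existence CERTIFIED by the union bound.


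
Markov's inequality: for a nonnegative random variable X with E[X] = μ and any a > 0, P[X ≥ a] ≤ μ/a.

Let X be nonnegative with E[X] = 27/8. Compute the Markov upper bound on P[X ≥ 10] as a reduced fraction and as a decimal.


μ = E[X] = 27/8, a = 10.
Markov: P[X ≥ 10] ≤ μ/a = (27/8)/10 = 27/80.
Numerically: ≈ 0.33750.
(Since a = 10 > μ = 3.37500, the bound 27/80 is < 1 and informative.)

P[X ≥ 10] ≤ 27/80 ≈ 0.33750.


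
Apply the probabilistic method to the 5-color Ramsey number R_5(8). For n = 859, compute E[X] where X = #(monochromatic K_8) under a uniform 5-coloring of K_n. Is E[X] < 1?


E[X] = C(859, 8) · 5^{1 − 28} = 7115855595170747139 · 5^{−27} = 7115855595170747139/7450580596923828125.
As a reduced fraction: E[X] = 7115855595170747139/7450580596923828125 ≈ 0.95507.
Is E[X] < 1? YES.
Since E[X] < 1, there exists a 5-coloring of K_{859} with no monochromatic K_8; hence R_5(8) > 859.

E[X] = 7115855595170747139/7450580596923828125 ≈ 0.95507; E[X] < 1, so R_5(8) > 859.


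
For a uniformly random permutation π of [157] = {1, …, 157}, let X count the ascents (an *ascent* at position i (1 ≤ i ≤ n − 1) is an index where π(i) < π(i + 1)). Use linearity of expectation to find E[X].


Write X = Σ X_I over i = 1, …, 156, with X_I the indicator of one ascent.
There are 156 indicators.
For each fixed i, the pair (π(i), π(i+1)) is a uniformly random ordered pair of distinct values from {1, …, 157}; by symmetry P[π(i) < π(i+1)] = 1/2.
By linearity: E[X] = 156 · (1/2) = (157 − 1) · (1/2) = 78 ≈ 78.000000.

E[X] = 78 = 78.000000.


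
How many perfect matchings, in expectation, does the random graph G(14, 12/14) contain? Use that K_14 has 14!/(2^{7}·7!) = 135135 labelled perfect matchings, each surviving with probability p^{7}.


K_14 has 14!/(2^{7}·7!) = 135135 labelled perfect matchings.
For each such perfect matching H, let X_H = 1 if all 7 edges of H are present in G. Then P[X_H = 1] = p^{7} = (6/7)^{7} = 279936/823543.
By linearity of expectation: E[X] = Σ_H E[X_H] = 135135 · p^{7} = 135135 · 279936/823543 = 5404164480/117649.
Numerically: E[X] ≈ 45934.6.

E[X] = 135135 · (6/7)^{7} = 5404164480/117649 ≈ 45934.6.


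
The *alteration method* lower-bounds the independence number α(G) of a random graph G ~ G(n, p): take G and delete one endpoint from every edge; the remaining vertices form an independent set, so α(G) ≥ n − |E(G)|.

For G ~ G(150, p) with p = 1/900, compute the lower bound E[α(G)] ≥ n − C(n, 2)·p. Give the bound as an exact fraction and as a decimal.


E[|E(G)|] = C(150, 2)·p = 11175 · (1/900) = 149/12.
E[α(G)] ≥ n − E[|E(G)|] = 150 − 149/12 = 1651/12.
Numerically: ≈ 137.5833.
(This is only a lower bound; the true E[α(G)] may be larger.)

E[α(G)] ≥ 1651/12 ≈ 137.5833.


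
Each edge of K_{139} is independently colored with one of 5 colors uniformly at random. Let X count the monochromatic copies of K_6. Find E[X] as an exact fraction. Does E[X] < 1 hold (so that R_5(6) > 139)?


E[X] = C(139, 6) · 5^{1 − 15} = 8979650478 · 5^{−14} = 8979650478/6103515625.
As a reduced fraction: E[X] = 8979650478/6103515625 ≈ 1.47123.
Is E[X] < 1? NO.
Since E[X] ≥ 1, the first-moment bound is inconclusive at n = 139; it does NOT by itself certify R_5(6) > 139.

E[X] = 8979650478/6103515625 ≈ 1.47123; E[X] ≥ 1; first-moment method inconclusive here.


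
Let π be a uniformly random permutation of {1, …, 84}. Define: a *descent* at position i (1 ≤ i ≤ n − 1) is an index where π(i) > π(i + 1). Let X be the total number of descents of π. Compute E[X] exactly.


Write X = Σ X_I over i = 1, …, 83, with X_I the indicator of one descent.
There are 83 indicators.
For each fixed i, the pair (π(i), π(i+1)) is a uniformly random ordered pair of distinct values from {1, …, 84}; by symmetry P[π(i) > π(i+1)] = 1/2.
By linearity: E[X] = 83 · (1/2) = (84 − 1) · (1/2) = 83/2 ≈ 41.500.

E[X] = 83/2 = 41.500.


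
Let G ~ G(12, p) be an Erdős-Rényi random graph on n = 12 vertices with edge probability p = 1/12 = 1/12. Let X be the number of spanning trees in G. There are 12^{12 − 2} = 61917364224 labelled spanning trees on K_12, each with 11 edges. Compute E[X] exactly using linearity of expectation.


K_12 has 12^{12 − 2} = 61917364224 labelled spanning trees.
For each such spanning tree H, let X_H = 1 if all 11 edges of H are present in G. Then P[X_H = 1] = p^{11} = (1/12)^{11} = 1/743008370688.
Summing the indicators: E[X] = Σ_H E[X_H] = 61917364224 · p^{11} = 61917364224 · 1/743008370688 = 1/12.
Numerically: E[X] ≈ 0.083333.

E[X] = 61917364224 · (1/12)^{11} = 1/12 ≈ 0.083333.


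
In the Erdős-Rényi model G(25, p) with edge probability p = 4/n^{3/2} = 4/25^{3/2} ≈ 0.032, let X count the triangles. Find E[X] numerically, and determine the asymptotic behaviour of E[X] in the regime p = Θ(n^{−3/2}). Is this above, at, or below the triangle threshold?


Number of potential triangles: C(25, 3) = 2300.
Each occurs with probability p³ ≈ (0.032)³ ≈ 3.276800e-05.
By linearity: E[X] = C(25, 3)·p³ ≈ 2300 · 3.276800e-05 ≈ 0.0754.
Since α = 3/2 > 1, p = c/n^{3/2} = o(1/n) is below the triangle threshold p ~ 1/n. Asymptotically E[X] ~ (c³/6)·n^{3(1−α)} = (4³/6)·n^{-1.5} → 0, so by Markov's inequality G has no triangles w.h.p.

E[X] ≈ 0.0754; in regime p = Θ(1/n^{3/2}) E[X] tends to 0 (below the triangle threshold p ~ 1/n).


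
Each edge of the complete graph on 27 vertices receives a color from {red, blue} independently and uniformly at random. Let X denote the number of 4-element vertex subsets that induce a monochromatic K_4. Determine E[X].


Let X = Σ_S X_S over the C(27, 4) = 17550 subsets S of size 4, where X_S = 1 if the K_4 on S is monochromatic.
For a fixed S, the K_4 on S has C(4, 2) = 6 edges. P[all 6 edges red] = (1/2)^6, and likewise for blue, so P[monochromatic] = 2·(1/2)^6 = 2^{1 − 6} = 1/32.
By linearity of expectation: E[X] = C(27, 4) · 2^{1 − 6} = 17550 · 1/32 = 8775/16.
Numerically: E[X] ≈ 548.43750.

E[X] = C(27,4)·2^(1−C(4,2)) = 8775/16 ≈ 548.43750.


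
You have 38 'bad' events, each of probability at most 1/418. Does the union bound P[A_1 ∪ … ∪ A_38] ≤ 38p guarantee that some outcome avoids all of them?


Union bound: P[∪_{i=1}^{38} A_i] ≤ Σ_i P[A_i] ≤ 38·p = 38·(1/418) = 1/11.
Numerically: 1/11 ≈ 0.091.
Is 1/11 < 1? YES.
Since P[∪ A_i] ≤ 1/11 < 1, the complement has P[∩ A_i^c] ≥ 1 − 1/11 = 10/11 > 0, so some outcome avoids every A_i.

38·p = 1/11 ≈ 0.091; existence CERTIFIED by the union bound.


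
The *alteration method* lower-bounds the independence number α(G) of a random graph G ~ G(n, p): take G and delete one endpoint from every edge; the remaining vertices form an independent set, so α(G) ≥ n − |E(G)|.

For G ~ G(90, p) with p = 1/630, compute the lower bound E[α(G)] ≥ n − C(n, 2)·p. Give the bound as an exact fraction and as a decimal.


E[|E(G)|] = C(90, 2)·p = 4005 · (1/630) = 89/14.
E[α(G)] ≥ n − E[|E(G)|] = 90 − 89/14 = 1171/14.
Numerically: ≈ 83.64286.
(This is only a lower bound; the true E[α(G)] may be larger.)

E[α(G)] ≥ 1171/14 ≈ 83.64286.


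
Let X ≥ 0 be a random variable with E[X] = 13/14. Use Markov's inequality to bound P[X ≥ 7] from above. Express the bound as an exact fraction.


μ = E[X] = 13/14, a = 7.
Markov: P[X ≥ 7] ≤ μ/a = (13/14)/7 = 13/98.
Numerically: ≈ 0.1327.
(Since a = 7 > μ = 0.9286, the bound 13/98 is < 1 and informative.)

P[X ≥ 7] ≤ 13/98 ≈ 0.1327.


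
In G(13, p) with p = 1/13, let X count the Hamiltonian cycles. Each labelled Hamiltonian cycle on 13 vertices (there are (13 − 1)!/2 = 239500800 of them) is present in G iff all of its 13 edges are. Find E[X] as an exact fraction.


K_13 has (13 − 1)!/2 = 239500800 labelled Hamiltonian cycles.
For each such Hamiltonian cycle H, let X_H = 1 if all 13 edges of H are present in G. Then P[X_H = 1] = p^{13} = (1/13)^{13} = 1/302875106592253.
By linearity of expectation: E[X] = Σ_H E[X_H] = 239500800 · p^{13} = 239500800 · 1/302875106592253 = 239500800/302875106592253.
Numerically: E[X] ≈ 7.91e-07.

E[X] = 239500800 · (1/13)^{13} = 239500800/302875106592253 ≈ 7.91e-07.


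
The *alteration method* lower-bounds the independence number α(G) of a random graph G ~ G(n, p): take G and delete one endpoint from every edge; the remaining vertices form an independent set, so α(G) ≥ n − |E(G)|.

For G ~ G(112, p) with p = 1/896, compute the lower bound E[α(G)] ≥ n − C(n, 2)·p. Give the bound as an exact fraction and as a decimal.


E[|E(G)|] = C(112, 2)·p = 6216 · (1/896) = 111/16.
E[α(G)] ≥ n − E[|E(G)|] = 112 − 111/16 = 1681/16.
Numerically: ≈ 105.062.
(This is only a lower bound; the true E[α(G)] may be larger.)

E[α(G)] ≥ 1681/16 ≈ 105.062.


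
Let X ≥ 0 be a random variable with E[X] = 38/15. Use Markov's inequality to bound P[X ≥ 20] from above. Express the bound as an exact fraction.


μ = E[X] = 38/15, a = 20.
Markov: P[X ≥ 20] ≤ μ/a = (38/15)/20 = 19/150.
Numerically: ≈ 0.12667.
(Since a = 20 > μ = 2.53333, the bound 19/150 is < 1 and informative.)

P[X ≥ 20] ≤ 19/150 ≈ 0.12667.


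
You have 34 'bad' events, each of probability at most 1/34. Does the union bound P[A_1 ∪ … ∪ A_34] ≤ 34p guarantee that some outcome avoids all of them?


Union bound: P[∪_{i=1}^{34} A_i] ≤ Σ_i P[A_i] ≤ 34·p = 34·(1/34) = 1.
Numerically: 1 ≈ 1.000.
Is 1 < 1? NO.
Since the bound 1 is ≥ 1, the union bound is uninformative here; it does NOT by itself certify existence.

34·p = 1 ≈ 1.000; existence NOT certified by the union bound.


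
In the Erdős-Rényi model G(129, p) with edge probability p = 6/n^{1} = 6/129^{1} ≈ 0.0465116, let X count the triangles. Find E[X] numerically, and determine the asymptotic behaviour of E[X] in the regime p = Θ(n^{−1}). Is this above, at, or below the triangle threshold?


Number of potential triangles: C(129, 3) = 349504.
Each occurs with probability p³ ≈ (0.0465116)³ ≈ 1.00620071e-04.
By linearity: E[X] = C(129, 3)·p³ ≈ 349504 · 1.00620071e-04 ≈ 35.167117.
Here α = 1, so p = 6/n is exactly at the triangle threshold p ~ 1/n. Asymptotically E[X] → c³/6 = 6³/6 = 36 ≈ 36.000000, a bounded constant. In this regime the triangle count is asymptotically Poisson(c³/6).

E[X] ≈ 35.167117; in regime p = Θ(1/n^{1}) E[X] stays bounded (at the triangle threshold p ~ 1/n).


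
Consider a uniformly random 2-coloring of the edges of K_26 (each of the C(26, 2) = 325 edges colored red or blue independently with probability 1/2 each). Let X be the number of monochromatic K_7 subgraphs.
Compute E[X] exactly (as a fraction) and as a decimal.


Let X = Σ_S X_S over the C(26, 7) = 657800 subsets S of size 7, where X_S = 1 if the K_7 on S is monochromatic.
For a fixed S, the K_7 on S has C(7, 2) = 21 edges. P[all 21 edges red] = (1/2)^21, and likewise for blue, so P[monochromatic] = 2·(1/2)^21 = 2^{1 − 21} = 1/1048576.
Summing: E[X] = C(26, 7) · 2^{1 − 21} = 657800 · 1/1048576 = 82225/131072.
Numerically: E[X] ≈ 0.627327.

E[X] = C(26,7)·2^(1−C(7,2)) = 82225/131072 ≈ 0.627327.


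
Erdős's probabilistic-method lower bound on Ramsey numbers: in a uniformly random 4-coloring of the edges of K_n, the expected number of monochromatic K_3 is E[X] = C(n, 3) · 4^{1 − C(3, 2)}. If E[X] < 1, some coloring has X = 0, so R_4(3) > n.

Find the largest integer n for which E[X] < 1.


We need C(n, 3) · 4^{1 − 3} < 1, i.e. C(n, 3) < 4^{3 − 1} = 16.
Check values of n near the boundary:
  n = 4: C(4, 3) = 4; 4 < 16? YES
  n = 5: C(5, 3) = 10; 10 < 16? YES
  n = 6: C(6, 3) = 20; 20 < 16? NO
  n = 7: C(7, 3) = 35; 35 < 16? NO
  n = 8: C(8, 3) = 56; 56 < 16? NO
The largest n with C(n, 3) < 16 is n = 5 (where E[X] = 5/8 ≈ 0.625000). Hence R_4(3) > 5, i.e. R_4(3) ≥ 6.

Largest n = 5; hence R_4(3) > 5.


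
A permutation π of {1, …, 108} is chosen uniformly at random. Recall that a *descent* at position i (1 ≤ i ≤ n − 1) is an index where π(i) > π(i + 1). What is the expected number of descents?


Write X = Σ X_I over i = 1, …, 107, with X_I the indicator of one descent.
There are 107 indicators.
For each fixed i, the pair (π(i), π(i+1)) is a uniformly random ordered pair of distinct values from {1, …, 108}; by symmetry P[π(i) > π(i+1)] = 1/2.
By linearity: E[X] = 107 · (1/2) = (108 − 1) · (1/2) = 107/2 ≈ 53.500000.

E[X] = 107/2 = 53.500000.


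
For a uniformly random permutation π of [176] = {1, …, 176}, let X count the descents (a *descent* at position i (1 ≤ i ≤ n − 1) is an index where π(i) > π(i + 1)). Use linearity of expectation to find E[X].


Write X = Σ X_I over i = 1, …, 175, with X_I the indicator of one descent.
There are 175 indicators.
For each fixed i, the pair (π(i), π(i+1)) is a uniformly random ordered pair of distinct values from {1, …, 176}; by symmetry P[π(i) > π(i+1)] = 1/2.
By linearity: E[X] = 175 · (1/2) = (176 − 1) · (1/2) = 175/2 ≈ 87.500.

E[X] = 175/2 = 87.500.


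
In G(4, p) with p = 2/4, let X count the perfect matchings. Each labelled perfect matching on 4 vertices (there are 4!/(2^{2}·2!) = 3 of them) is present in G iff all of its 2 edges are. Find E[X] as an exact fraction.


K_4 has 4!/(2^{2}·2!) = 3 labelled perfect matchings.
For each such perfect matching H, let X_H = 1 if all 2 edges of H are present in G. Then P[X_H = 1] = p^{2} = (1/2)^{2} = 1/4.
By linearity: E[X] = Σ_H E[X_H] = 3 · p^{2} = 3 · 1/4 = 3/4.
Numerically: E[X] ≈ 0.75.

E[X] = 3 · (1/2)^{2} = 3/4 ≈ 0.75.
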